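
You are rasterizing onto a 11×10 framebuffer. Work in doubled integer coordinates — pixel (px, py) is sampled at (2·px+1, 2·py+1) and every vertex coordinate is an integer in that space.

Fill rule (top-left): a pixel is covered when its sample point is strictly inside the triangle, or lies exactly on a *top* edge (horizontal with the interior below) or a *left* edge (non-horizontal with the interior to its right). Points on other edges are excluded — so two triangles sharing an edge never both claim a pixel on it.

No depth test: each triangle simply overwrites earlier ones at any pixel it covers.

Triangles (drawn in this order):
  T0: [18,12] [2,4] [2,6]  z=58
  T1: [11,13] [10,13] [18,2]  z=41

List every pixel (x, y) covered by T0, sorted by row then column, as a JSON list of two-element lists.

T0:
  2·area = 32  (B↔C swapped to make it positive)
  edge (18, 12)→(2, 6): d=(-16,-6) top-left  bias=+0
  edge (2, 6)→(2, 4): d=(0,-2) top-left  bias=+0
  edge (2, 4)→(18, 12): d=(16,8) right/bottom  bias=-1
    (1,2)@(3, 5): e=[22,2,8] → X
    (2,2)@(5, 5): e=[34,6,-8] → .
    (1,3)@(3, 7): e=[-10,2,40] → .
    (2,3)@(5, 7): e=[2,6,24] → X
    (3,3)@(7, 7): e=[14,10,8] → X
    (4,3)@(9, 7): e=[26,14,-8] → .
    (2,4)@(5, 9): e=[-30,6,56] → .
    (3,4)@(7, 9): e=[-18,10,40] → .
    (5,4)@(11, 9): e=[6,18,8] → X
    (6,4)@(13, 9): e=[18,22,-8] → .
    (5,5)@(11, 11): e=[-26,18,40] → .
  covered (4 px):
    . . . . . . . . . . .
    . . . . . . . . . . .
    . X . . . . . . . . .
    . . X X . . . . . . .
    . . . . . X . . . . .
    . . . . . . . . . . .
    . . . . . . . . . . .
    . . . . . . . . . . .
    . . . . . . . . . . .
    . . . . . . . . . . .
T1:
  2·area = 11
  edge (11, 13)→(10, 13): d=(-1,0) right/bottom  bias=-1
  edge (10, 13)→(18, 2): d=(8,-11) top-left  bias=+0
  edge (18, 2)→(11, 13): d=(-7,11) right/bottom  bias=-1
    (6,4)@(13, 9): e=[4,1,6] → X
    (7,4)@(15, 9): e=[4,23,-16] → .
    (6,5)@(13, 11): e=[2,17,-8] → .
    (0,6)@(1, 13): e=[0,-99,110] → .  [on edge]
    (1,6)@(3, 13): e=[0,-77,88] → .  [on edge]
    (2,6)@(5, 13): e=[0,-55,66] → .  [on edge]
    (3,6)@(7, 13): e=[0,-33,44] → .  [on edge]
    (4,6)@(9, 13): e=[0,-11,22] → .  [on edge]
    (5,6)@(11, 13): e=[0,11,0] → .  [on edge]
    (6,6)@(13, 13): e=[0,33,-22] → .  [on edge]
    (7,6)@(15, 13): e=[0,55,-44] → .  [on edge]
    (8,6)@(17, 13): e=[0,77,-66] → .  [on edge]
    (9,6)@(19, 13): e=[0,99,-88] → .  [on edge]
    (10,6)@(21, 13): e=[0,121,-110] → .  [on edge]
  covered (1 px):
    . . . . . . . . . . .
    . . . . . . . . . . .
    . . . . . . . . . . .
    . . . . . . . . . . .
    . . . . . . X . . . .
    . . . . . . . . . . .
    . . . . . . . . . . .
    . . . . . . . . . . .
    . . . . . . . . . . .
    . . . . . . . . . . .

Result: [[1,2],[2,3],[3,3],[5,4]]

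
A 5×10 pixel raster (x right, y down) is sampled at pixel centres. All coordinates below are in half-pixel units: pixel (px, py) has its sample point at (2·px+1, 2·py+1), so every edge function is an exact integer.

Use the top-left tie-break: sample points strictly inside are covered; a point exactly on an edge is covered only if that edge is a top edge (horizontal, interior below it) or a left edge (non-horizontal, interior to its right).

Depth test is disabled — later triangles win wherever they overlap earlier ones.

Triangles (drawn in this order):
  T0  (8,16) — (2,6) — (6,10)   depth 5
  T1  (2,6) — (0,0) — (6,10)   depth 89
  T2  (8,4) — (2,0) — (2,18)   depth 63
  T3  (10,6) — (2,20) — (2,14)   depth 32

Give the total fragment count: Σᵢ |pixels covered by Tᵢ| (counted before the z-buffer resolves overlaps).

T0:
  2·area = 16
  edge (8, 16)→(2, 6): d=(-6,-10) top-left  bias=+0
  edge (2, 6)→(6, 10): d=(4,4) right/bottom  bias=-1
  edge (6, 10)→(8, 16): d=(2,6) right/bottom  bias=-1
    (1,0)@(3, 1): e=[40,-24,0] → ·  [on edge]
    (0,2)@(1, 5): e=[-4,0,20] → ·  [on edge]
    (1,3)@(3, 7): e=[4,0,12] → ·  [on edge]
    (2,3)@(5, 7): e=[24,-8,0] → ·  [on edge]
    (2,4)@(5, 9): e=[12,0,4] → ·  [on edge]
    (2,5)@(5, 11): e=[0,8,8] → #  [on edge]
    (3,5)@(7, 11): e=[20,0,-4] → ·  [on edge]
    (2,6)@(5, 13): e=[-12,16,12] → ·
    (3,6)@(7, 13): e=[8,8,0] → ·  [on edge]
    (4,6)@(9, 13): e=[28,0,-12] → ·  [on edge]
    (4,9)@(9, 19): e=[-8,24,0] → ·  [on edge]
  covered (1 px):
    · · · · ·
    · · · · ·
    · · · · ·
    · · · · ·
    · · · · ·
    · · # · ·
    · · · · ·
    · · · · ·
    · · · · ·
    · · · · ·
T1:
  2·area = 16
  edge (2, 6)→(0, 0): d=(-2,-6) top-left  bias=+0
  edge (0, 0)→(6, 10): d=(6,10) right/bottom  bias=-1
  edge (6, 10)→(2, 6): d=(-4,-4) top-left  bias=+0
    (0,1)@(1, 3): e=[0,8,8] → #  [on edge]
    (1,1)@(3, 3): e=[12,-12,16] → ·
    (0,2)@(1, 5): e=[-4,20,0] → ·  [on edge]
    (1,2)@(3, 5): e=[8,0,8] → ·  [on edge]
    (1,3)@(3, 7): e=[4,12,0] → #  [on edge]
    (2,3)@(5, 7): e=[16,-8,8] → ·
    (1,4)@(3, 9): e=[0,24,-8] → ·  [on edge]
    (2,4)@(5, 9): e=[12,4,0] → #  [on edge]
    (3,4)@(7, 9): e=[24,-16,8] → ·
    (2,5)@(5, 11): e=[8,16,-8] → ·
    (3,5)@(7, 11): e=[20,-4,0] → ·  [on edge]
    (4,6)@(9, 13): e=[28,-12,0] → ·  [on edge]
    (2,7)@(5, 15): e=[0,40,-24] → ·  [on edge]
    (4,7)@(9, 15): e=[24,0,-8] → ·  [on edge]
  covered (3 px):
    · · · · ·
    # · · · ·
    · · · · ·
    · # · · ·
    · · # · ·
    · · · · ·
    · · · · ·
    · · · · ·
    · · · · ·
    · · · · ·
T2:
  2·area = 108  (B↔C swapped to make it positive)
  edge (8, 4)→(2, 18): d=(-6,14) right/bottom  bias=-1
  edge (2, 18)→(2, 0): d=(0,-18) top-left  bias=+0
  edge (2, 0)→(8, 4): d=(6,4) right/bottom  bias=-1
    (1,0)@(3, 1): e=[88,18,2] → #
    (2,0)@(5, 1): e=[60,54,-6] → ·
    (1,1)@(3, 3): e=[76,18,14] → #
    (2,1)@(5, 3): e=[48,54,6] → #
    (3,1)@(7, 3): e=[20,90,-2] → ·
    (1,2)@(3, 5): e=[64,18,26] → #
    (3,2)@(7, 5): e=[8,90,10] → #
    (4,2)@(9, 5): e=[-20,126,2] → ·
    (1,3)@(3, 7): e=[52,18,38] → #
    (3,3)@(7, 7): e=[-4,90,22] → ·
    (1,4)@(3, 9): e=[40,18,50] → #
    (3,4)@(7, 9): e=[-16,90,34] → ·
    (2,5)@(5, 11): e=[0,54,54] → ·  [on edge]
  covered (13 px):
    · # · · ·
    · # # · ·
    · # # # ·
    · # # · ·
    · # # · ·
    · # · · ·
    · # · · ·
    · # · · ·
    · · · · ·
    · · · · ·
T3:
  2·area = 48
  edge (10, 6)→(2, 20): d=(-8,14) right/bottom  bias=-1
  edge (2, 20)→(2, 14): d=(0,-6) top-left  bias=+0
  edge (2, 14)→(10, 6): d=(8,-8) top-left  bias=+0
    (4,3)@(9, 7): e=[6,42,0] → #  [on edge]
    (3,4)@(7, 9): e=[18,30,0] → #  [on edge]
    (4,4)@(9, 9): e=[-10,42,16] → ·
    (2,5)@(5, 11): e=[30,18,0] → #  [on edge]
    (4,5)@(9, 11): e=[-26,42,32] → ·
    (1,6)@(3, 13): e=[42,6,0] → #  [on edge]
    (3,6)@(7, 13): e=[-14,30,32] → ·
    (0,7)@(1, 15): e=[54,-6,0] → ·  [on edge]
    (1,7)@(3, 15): e=[26,6,16] → #
    (2,7)@(5, 15): e=[-2,18,32] → ·
    (1,8)@(3, 17): e=[10,6,32] → #
    (2,8)@(5, 17): e=[-18,18,48] → ·
  covered (8 px):
    · · · · ·
    · · · · ·
    · · · · ·
    · · · · #
    · · · # ·
    · · # # ·
    · # # · ·
    · # · · ·
    · # · · ·
    · · · · ·

Final: 25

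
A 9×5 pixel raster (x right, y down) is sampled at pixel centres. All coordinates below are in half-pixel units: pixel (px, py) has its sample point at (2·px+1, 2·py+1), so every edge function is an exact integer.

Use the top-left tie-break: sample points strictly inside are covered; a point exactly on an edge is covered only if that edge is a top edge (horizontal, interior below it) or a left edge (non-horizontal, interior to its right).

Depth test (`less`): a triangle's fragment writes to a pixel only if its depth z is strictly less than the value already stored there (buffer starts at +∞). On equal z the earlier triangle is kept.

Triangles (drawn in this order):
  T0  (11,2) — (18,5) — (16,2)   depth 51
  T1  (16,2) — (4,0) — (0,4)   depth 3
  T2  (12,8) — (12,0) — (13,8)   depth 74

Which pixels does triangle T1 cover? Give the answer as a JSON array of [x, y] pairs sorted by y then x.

T0:
  2·area = 15  (B↔C swapped to make it positive)
  edge (11, 2)→(16, 2): d=(5,0) top-left  bias=+0
  edge (16, 2)→(18, 5): d=(2,3) right/bottom  bias=-1
  edge (18, 5)→(11, 2): d=(-7,-3) top-left  bias=+0
    (7,1)@(15, 3): e=[5,5,5] → █
    (8,1)@(17, 3): e=[5,-1,11] → ·
    (7,2)@(15, 5): e=[15,9,-9] → ·
  covered (1 px):
    · · · · · · · · ·
    · · · · · · · █ ·
    · · · · · · · · ·
    · · · · · · · · ·
    · · · · · · · · ·
T1:
  2·area = 56  (B↔C swapped to make it positive)
  edge (16, 2)→(0, 4): d=(-16,2) right/bottom  bias=-1
  edge (0, 4)→(4, 0): d=(4,-4) top-left  bias=+0
  edge (4, 0)→(16, 2): d=(12,2) right/bottom  bias=-1
    (1,0)@(3, 1): e=[42,0,14] → █  [on edge]
    (2,0)@(5, 1): e=[38,8,10] → █
    (3,0)@(7, 1): e=[34,16,6] → █
    (4,0)@(9, 1): e=[30,24,2] → █
    (5,0)@(11, 1): e=[26,32,-2] → ·
    (0,1)@(1, 3): e=[14,0,42] → █  [on edge]
    (4,1)@(9, 3): e=[-2,32,26] → ·
    (0,2)@(1, 5): e=[-18,8,66] → ·
    (1,2)@(3, 5): e=[-22,16,62] → ·
    (2,2)@(5, 5): e=[-26,24,58] → ·
    (3,2)@(7, 5): e=[-30,32,54] → ·
  covered (8 px):
    · █ █ █ █ · · · ·
    █ █ █ █ · · · · ·
    · · · · · · · · ·
    · · · · · · · · ·
    · · · · · · · · ·
T2:
  2·area = 8
  edge (12, 8)→(12, 0): d=(0,-8) top-left  bias=+0
  edge (12, 0)→(13, 8): d=(1,8) right/bottom  bias=-1
  edge (13, 8)→(12, 8): d=(-1,0) right/bottom  bias=-1
  covered (0 px):
    · · · · · · · · ·
    · · · · · · · · ·
    · · · · · · · · ·
    · · · · · · · · ·
    · · · · · · · · ·

Answer: [[1,0],[2,0],[3,0],[4,0],[0,1],[1,1],[2,1],[3,1]]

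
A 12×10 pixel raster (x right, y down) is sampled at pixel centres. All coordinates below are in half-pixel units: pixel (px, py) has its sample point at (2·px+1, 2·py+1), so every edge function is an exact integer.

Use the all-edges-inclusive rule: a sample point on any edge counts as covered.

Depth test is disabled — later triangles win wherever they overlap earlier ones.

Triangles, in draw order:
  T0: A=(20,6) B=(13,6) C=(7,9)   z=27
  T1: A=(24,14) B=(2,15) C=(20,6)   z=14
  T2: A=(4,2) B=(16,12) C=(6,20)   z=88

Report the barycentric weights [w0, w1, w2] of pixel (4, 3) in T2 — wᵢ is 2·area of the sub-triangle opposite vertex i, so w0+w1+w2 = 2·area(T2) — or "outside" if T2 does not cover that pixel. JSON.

T0:
  2·area = 21  (B↔C swapped to make it positive)
  edge (20, 6)→(7, 9): d=(-13,3) inclusive
  edge (7, 9)→(13, 6): d=(6,-3) inclusive
  edge (13, 6)→(20, 6): d=(7,0) inclusive
    (11,0)@(23, 1): e=[56,0,-35] → .  [on edge]
    (9,1)@(19, 3): e=[42,0,-21] → .  [on edge]
    (7,2)@(15, 5): e=[28,0,-7] → .  [on edge]
    (5,3)@(11, 7): e=[14,0,7] → X  [on edge]
    (6,3)@(13, 7): e=[8,6,7] → X
    (7,3)@(15, 7): e=[2,12,7] → X
    (8,3)@(17, 7): e=[-4,18,7] → .
    (3,4)@(7, 9): e=[0,0,21] → X  [on edge]
    (4,4)@(9, 9): e=[-6,6,21] → .
    (5,4)@(11, 9): e=[-12,12,21] → .
    (6,4)@(13, 9): e=[-18,18,21] → .
    (7,4)@(15, 9): e=[-24,24,21] → .
    (1,5)@(3, 11): e=[-14,0,35] → .  [on edge]
  covered (4 px):
    . . . . . . . . . . . .
    . . . . . . . . . . . .
    . . . . . . . . . . . .
    . . . . . X X X . . . .
    . . . X . . . . . . . .
    . . . . . . . . . . . .
    . . . . . . . . . . . .
    . . . . . . . . . . . .
    . . . . . . . . . . . .
    . . . . . . . . . . . .
T1:
  2·area = 180
  edge (24, 14)→(2, 15): d=(-22,1) inclusive
  edge (2, 15)→(20, 6): d=(18,-9) inclusive
  edge (20, 6)→(24, 14): d=(4,8) inclusive
    (9,3)@(19, 7): e=[159,9,12] → X
    (10,3)@(21, 7): e=[157,27,-4] → .
    (7,4)@(15, 9): e=[119,9,52] → X
    (8,4)@(17, 9): e=[117,27,36] → X
    (10,4)@(21, 9): e=[113,63,4] → X
    (11,4)@(23, 9): e=[111,81,-12] → .
    (5,5)@(11, 11): e=[79,9,92] → X
    (6,5)@(13, 11): e=[77,27,76] → X
    (11,5)@(23, 11): e=[67,117,-4] → .
    (3,6)@(7, 13): e=[39,9,132] → X
    (4,6)@(9, 13): e=[37,27,116] → X
    (11,6)@(23, 13): e=[23,153,4] → X
  covered (20 px):
    . . . . . . . . . . . .
    . . . . . . . . . . . .
    . . . . . . . . . . . .
    . . . . . . . . . X . .
    . . . . . . . X X X X .
    . . . . . X X X X X X .
    . . . X X X X X X X X X
    . . . . . . . . . . . .
    . . . . . . . . . . . .
    . . . . . . . . . . . .
T2:
  2·area = 196
  edge (4, 2)→(16, 12): d=(12,10) inclusive
  edge (16, 12)→(6, 20): d=(-10,8) inclusive
  edge (6, 20)→(4, 2): d=(-2,-18) inclusive
    (2,1)@(5, 3): e=[2,178,16] → X
    (3,1)@(7, 3): e=[-18,162,52] → .
    (2,2)@(5, 5): e=[26,158,12] → X
    (3,2)@(7, 5): e=[6,142,48] → X
    (4,2)@(9, 5): e=[-14,126,84] → .
    (2,3)@(5, 7): e=[50,138,8] → X
    (4,3)@(9, 7): e=[10,106,80] → X
    (5,3)@(11, 7): e=[-10,90,116] → .
    (2,4)@(5, 9): e=[74,118,4] → X
    (5,4)@(11, 9): e=[14,70,112] → X
    (6,4)@(13, 9): e=[-6,54,148] → .
    (2,5)@(5, 11): e=[98,98,0] → X  [on edge]
  covered (25 px):
    . . . . . . . . . . . .
    . . X . . . . . . . . .
    . . X X . . . . . . . .
    . . X X X . . . . . . .
    . . X X X X . . . . . .
    . . X X X X X . . . . .
    . . . X X X X . . . . .
    . . . X X X . . . . . .
    . . . X X . . . . . . .
    . . . X . . . . . . . .

Final: [106,80,10]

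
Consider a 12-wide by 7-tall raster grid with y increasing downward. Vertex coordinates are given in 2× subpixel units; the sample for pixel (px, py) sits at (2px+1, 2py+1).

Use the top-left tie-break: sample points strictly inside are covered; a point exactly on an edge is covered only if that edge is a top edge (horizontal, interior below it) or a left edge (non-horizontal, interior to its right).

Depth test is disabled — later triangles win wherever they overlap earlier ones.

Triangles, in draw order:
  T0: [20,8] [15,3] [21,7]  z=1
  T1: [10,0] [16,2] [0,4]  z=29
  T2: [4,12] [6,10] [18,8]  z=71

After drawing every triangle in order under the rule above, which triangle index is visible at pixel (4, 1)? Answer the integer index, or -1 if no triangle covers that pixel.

T0:
  2·area = 10
  edge (20, 8)→(15, 3): d=(-5,-5) top-left  bias=+0
  edge (15, 3)→(21, 7): d=(6,4) right/bottom  bias=-1
  edge (21, 7)→(20, 8): d=(-1,1) right/bottom  bias=-1
    (6,0)@(13, 1): e=[0,-4,14] → ·  [on edge]
    (7,1)@(15, 3): e=[0,0,10] → ·  [on edge]
    (8,2)@(17, 5): e=[0,4,6] → #  [on edge]
    (9,2)@(19, 5): e=[10,-4,4] → ·
    (11,2)@(23, 5): e=[30,-20,0] → ·  [on edge]
    (8,3)@(17, 7): e=[-10,16,4] → ·
    (9,3)@(19, 7): e=[0,8,2] → #  [on edge]
    (10,3)@(21, 7): e=[10,0,0] → ·  [on edge]
    (9,4)@(19, 9): e=[-10,20,0] → ·  [on edge]
    (10,4)@(21, 9): e=[0,12,-2] → ·  [on edge]
    (8,5)@(17, 11): e=[-30,40,0] → ·  [on edge]
    (11,5)@(23, 11): e=[0,16,-6] → ·  [on edge]
    (7,6)@(15, 13): e=[-50,60,0] → ·  [on edge]
  covered (2 px):
    · · · · · · · · · · · ·
    · · · · · · · · · · · ·
    · · · · · · · · # · · ·
    · · · · · · · · · # · ·
    · · · · · · · · · · · ·
    · · · · · · · · · · · ·
    · · · · · · · · · · · ·
T1:
  2·area = 44
  edge (10, 0)→(16, 2): d=(6,2) right/bottom  bias=-1
  edge (16, 2)→(0, 4): d=(-16,2) right/bottom  bias=-1
  edge (0, 4)→(10, 0): d=(10,-4) top-left  bias=+0
    (4,0)@(9, 1): e=[8,30,6] → #
    (5,0)@(11, 1): e=[4,26,14] → #
    (6,0)@(13, 1): e=[0,22,22] → ·  [on edge]
    (1,1)@(3, 3): e=[32,10,2] → #
    (2,1)@(5, 3): e=[28,6,10] → #
    (3,1)@(7, 3): e=[24,2,18] → #
    (4,1)@(9, 3): e=[20,-2,26] → ·
    (5,1)@(11, 3): e=[16,-6,34] → ·
    (9,1)@(19, 3): e=[0,-22,66] → ·  [on edge]
    (1,2)@(3, 5): e=[44,-22,22] → ·
    (2,2)@(5, 5): e=[40,-26,30] → ·
    (3,2)@(7, 5): e=[36,-30,38] → ·
  covered (5 px):
    · · · · # # · · · · · ·
    · # # # · · · · · · · ·
    · · · · · · · · · · · ·
    · · · · · · · · · · · ·
    · · · · · · · · · · · ·
    · · · · · · · · · · · ·
    · · · · · · · · · · · ·
T2:
  2·area = 20
  edge (4, 12)→(6, 10): d=(2,-2) top-left  bias=+0
  edge (6, 10)→(18, 8): d=(12,-2) top-left  bias=+0
  edge (18, 8)→(4, 12): d=(-14,4) right/bottom  bias=-1
    (7,0)@(15, 1): e=[0,-90,110] → ·  [on edge]
    (6,1)@(13, 3): e=[0,-70,90] → ·  [on edge]
    (5,2)@(11, 5): e=[0,-50,70] → ·  [on edge]
    (4,3)@(9, 7): e=[0,-30,50] → ·  [on edge]
    (3,4)@(7, 9): e=[0,-10,30] → ·  [on edge]
    (6,4)@(13, 9): e=[12,2,6] → #
    (7,4)@(15, 9): e=[16,6,-2] → ·
    (2,5)@(5, 11): e=[0,10,10] → #  [on edge]
    (3,5)@(7, 11): e=[4,14,2] → #
    (4,5)@(9, 11): e=[8,18,-6] → ·
    (6,5)@(13, 11): e=[16,26,-22] → ·
    (1,6)@(3, 13): e=[0,30,-10] → ·  [on edge]
  covered (3 px):
    · · · · · · · · · · · ·
    · · · · · · · · · · · ·
    · · · · · · · · · · · ·
    · · · · · · · · · · · ·
    · · · · · · # · · · · ·
    · · # # · · · · · · · ·
    · · · · · · · · · · · ·

Z-buffer (winner per pixel, '.' = empty):
  . . . . 1 1 . . . . . .
  . 1 1 1 . . . . . . . .
  . . . . . . . . 0 . . .
  . . . . . . . . . 0 . .
  . . . . . . 2 . . . . .
  . . 2 2 . . . . . . . .
  . . . . . . . . . . . .

Answer: -1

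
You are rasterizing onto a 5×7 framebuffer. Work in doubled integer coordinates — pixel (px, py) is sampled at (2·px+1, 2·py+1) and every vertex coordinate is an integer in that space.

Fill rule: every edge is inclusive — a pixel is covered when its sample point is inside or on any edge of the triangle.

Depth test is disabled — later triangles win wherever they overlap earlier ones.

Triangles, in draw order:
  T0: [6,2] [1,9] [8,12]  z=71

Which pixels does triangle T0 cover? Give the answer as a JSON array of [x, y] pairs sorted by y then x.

T0:
  2·area = 64  (B↔C swapped to make it positive)
  edge (6, 2)→(8, 12): d=(2,10) inclusive
  edge (8, 12)→(1, 9): d=(-7,-3) inclusive
  edge (1, 9)→(6, 2): d=(5,-7) inclusive
    (2,2)@(5, 5): e=[16,40,8] → #
    (3,2)@(7, 5): e=[-4,46,22] → ·
    (1,3)@(3, 7): e=[40,20,4] → #
    (3,3)@(7, 7): e=[0,32,32] → #  [on edge]
    (4,3)@(9, 7): e=[-20,38,46] → ·
    (0,4)@(1, 9): e=[64,0,0] → #  [on edge]
    (4,4)@(9, 9): e=[-16,24,56] → ·
    (0,5)@(1, 11): e=[68,-14,10] → ·
    (1,5)@(3, 11): e=[48,-8,24] → ·
    (2,5)@(5, 11): e=[28,-2,38] → ·
    (3,5)@(7, 11): e=[8,4,52] → #
    (4,5)@(9, 11): e=[-12,10,66] → ·
  covered (9 px):
    · · · · ·
    · · · · ·
    · · # · ·
    · # # # ·
    # # # # ·
    · · · # ·
    · · · · ·

Answer: [[2,2],[1,3],[2,3],[3,3],[0,4],[1,4],[2,4],[3,4],[3,5]]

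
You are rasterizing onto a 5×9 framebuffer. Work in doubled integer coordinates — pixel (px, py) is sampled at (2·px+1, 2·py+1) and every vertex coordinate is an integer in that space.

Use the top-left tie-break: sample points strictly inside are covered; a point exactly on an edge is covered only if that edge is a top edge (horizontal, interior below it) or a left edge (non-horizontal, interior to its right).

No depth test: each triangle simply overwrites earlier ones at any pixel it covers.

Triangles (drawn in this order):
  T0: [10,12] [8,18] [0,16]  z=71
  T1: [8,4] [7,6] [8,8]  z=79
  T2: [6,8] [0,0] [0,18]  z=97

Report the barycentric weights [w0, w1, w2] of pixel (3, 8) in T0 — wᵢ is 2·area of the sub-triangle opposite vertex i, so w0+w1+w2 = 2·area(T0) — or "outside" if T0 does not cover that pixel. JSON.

T0:
  2·area = 52
  edge (10, 12)→(8, 18): d=(-2,6) right/bottom  bias=-1
  edge (8, 18)→(0, 16): d=(-8,-2) top-left  bias=+0
  edge (0, 16)→(10, 12): d=(10,-4) top-left  bias=+0
    (4,6)@(9, 13): e=[4,42,6] → █
    (1,7)@(3, 15): e=[36,14,2] → █
    (2,7)@(5, 15): e=[24,18,10] → █
    (3,7)@(7, 15): e=[12,22,18] → █
    (4,7)@(9, 15): e=[0,26,26] → ·  [on edge]
    (1,8)@(3, 17): e=[32,-2,22] → ·
    (2,8)@(5, 17): e=[20,2,30] → █
    (4,8)@(9, 17): e=[-4,10,46] → ·
  covered (6 px):
    · · · · ·
    · · · · ·
    · · · · ·
    · · · · ·
    · · · · ·
    · · · · ·
    · · · · █
    · █ █ █ ·
    · · █ █ ·
T1:
  2·area = 4  (B↔C swapped to make it positive)
  edge (8, 4)→(8, 8): d=(0,4) right/bottom  bias=-1
  edge (8, 8)→(7, 6): d=(-1,-2) top-left  bias=+0
  edge (7, 6)→(8, 4): d=(1,-2) top-left  bias=+0
  covered (0 px):
    · · · · ·
    · · · · ·
    · · · · ·
    · · · · ·
    · · · · ·
    · · · · ·
    · · · · ·
    · · · · ·
    · · · · ·
T2:
  2·area = 108  (B↔C swapped to make it positive)
  edge (6, 8)→(0, 18): d=(-6,10) right/bottom  bias=-1
  edge (0, 18)→(0, 0): d=(0,-18) top-left  bias=+0
  edge (0, 0)→(6, 8): d=(6,8) right/bottom  bias=-1
    (0,1)@(1, 3): e=[80,18,10] → █
    (1,1)@(3, 3): e=[60,54,-6] → ·
    (4,1)@(9, 3): e=[0,162,-54] → ·  [on edge]
    (0,2)@(1, 5): e=[68,18,22] → █
    (1,2)@(3, 5): e=[48,54,6] → █
    (2,2)@(5, 5): e=[28,90,-10] → ·
    (0,3)@(1, 7): e=[56,18,34] → █
    (2,3)@(5, 7): e=[16,90,2] → █
    (3,3)@(7, 7): e=[-4,126,-14] → ·
    (0,4)@(1, 9): e=[44,18,46] → █
    (3,4)@(7, 9): e=[-16,126,-2] → ·
    (0,5)@(1, 11): e=[32,18,58] → █
    (1,6)@(3, 13): e=[0,54,54] → ·  [on edge]
  covered (13 px):
    · · · · ·
    █ · · · ·
    █ █ · · ·
    █ █ █ · ·
    █ █ █ · ·
    █ █ · · ·
    █ · · · ·
    █ · · · ·
    · · · · ·

Answer: [6,38,8]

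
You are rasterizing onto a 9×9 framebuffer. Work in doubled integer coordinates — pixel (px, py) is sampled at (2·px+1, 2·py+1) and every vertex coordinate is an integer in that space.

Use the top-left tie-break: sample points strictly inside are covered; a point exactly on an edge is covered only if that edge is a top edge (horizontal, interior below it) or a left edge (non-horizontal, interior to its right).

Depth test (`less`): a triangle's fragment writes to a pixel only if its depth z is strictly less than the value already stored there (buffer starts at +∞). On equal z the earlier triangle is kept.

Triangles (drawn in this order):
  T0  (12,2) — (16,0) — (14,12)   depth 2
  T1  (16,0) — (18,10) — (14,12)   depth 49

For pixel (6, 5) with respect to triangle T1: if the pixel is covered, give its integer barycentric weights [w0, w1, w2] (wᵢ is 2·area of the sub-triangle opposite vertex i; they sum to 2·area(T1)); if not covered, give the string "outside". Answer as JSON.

T0:
  2·area = 44
  edge (12, 2)→(16, 0): d=(4,-2) top-left  bias=+0
  edge (16, 0)→(14, 12): d=(-2,12) right/bottom  bias=-1
  edge (14, 12)→(12, 2): d=(-2,-10) top-left  bias=+0
    (7,0)@(15, 1): e=[2,10,32] → #
    (8,0)@(17, 1): e=[6,-14,52] → ·
    (6,1)@(13, 3): e=[6,30,8] → #
    (8,1)@(17, 3): e=[14,-18,48] → ·
    (6,2)@(13, 5): e=[14,26,4] → #
    (8,2)@(17, 5): e=[22,-22,44] → ·
    (6,3)@(13, 7): e=[22,22,0] → #  [on edge]
    (7,3)@(15, 7): e=[26,-2,20] → ·
    (6,4)@(13, 9): e=[30,18,-4] → ·
    (7,8)@(15, 17): e=[66,-22,0] → ·  [on edge]
  covered (6 px):
    · · · · · · · # ·
    · · · · · · # # ·
    · · · · · · # # ·
    · · · · · · # · ·
    · · · · · · · · ·
    · · · · · · · · ·
    · · · · · · · · ·
    · · · · · · · · ·
    · · · · · · · · ·
T1:
  2·area = 44
  edge (16, 0)→(18, 10): d=(2,10) right/bottom  bias=-1
  edge (18, 10)→(14, 12): d=(-4,2) right/bottom  bias=-1
  edge (14, 12)→(16, 0): d=(2,-12) top-left  bias=+0
    (8,2)@(17, 5): e=[0,22,22] → ·  [on edge]
    (7,3)@(15, 7): e=[24,18,2] → #
    (8,3)@(17, 7): e=[4,14,26] → #
    (7,4)@(15, 9): e=[28,10,6] → #
    (7,5)@(15, 11): e=[32,2,10] → #
    (8,5)@(17, 11): e=[12,-2,34] → ·
    (7,6)@(15, 13): e=[36,-6,14] → ·
  covered (5 px):
    · · · · · · · · ·
    · · · · · · · · ·
    · · · · · · · · ·
    · · · · · · · # #
    · · · · · · · # #
    · · · · · · · # ·
    · · · · · · · · ·
    · · · · · · · · ·
    · · · · · · · · ·

Final: "outside"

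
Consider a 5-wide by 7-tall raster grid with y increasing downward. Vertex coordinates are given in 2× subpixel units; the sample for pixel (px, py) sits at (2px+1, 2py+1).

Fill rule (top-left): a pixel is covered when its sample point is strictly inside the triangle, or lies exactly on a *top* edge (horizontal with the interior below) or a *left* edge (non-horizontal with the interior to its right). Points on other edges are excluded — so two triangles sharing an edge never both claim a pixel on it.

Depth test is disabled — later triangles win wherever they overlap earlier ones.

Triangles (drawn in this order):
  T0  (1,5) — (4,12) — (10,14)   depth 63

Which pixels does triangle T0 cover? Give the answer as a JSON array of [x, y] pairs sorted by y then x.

T0:
  2·area = 36  (B↔C swapped to make it positive)
  edge (1, 5)→(10, 14): d=(9,9) right/bottom  bias=-1
  edge (10, 14)→(4, 12): d=(-6,-2) top-left  bias=+0
  edge (4, 12)→(1, 5): d=(-3,-7) top-left  bias=+0
    (0,2)@(1, 5): e=[0,36,0] → ·  [on edge]
    (1,3)@(3, 7): e=[0,28,8] → ·  [on edge]
    (1,4)@(3, 9): e=[18,16,2] → █
    (2,4)@(5, 9): e=[0,20,16] → ·  [on edge]
    (0,5)@(1, 11): e=[54,0,-18] → ·  [on edge]
    (1,5)@(3, 11): e=[36,4,-4] → ·
    (2,5)@(5, 11): e=[18,8,10] → █
    (3,5)@(7, 11): e=[0,12,24] → ·  [on edge]
    (2,6)@(5, 13): e=[36,-4,4] → ·
    (3,6)@(7, 13): e=[18,0,18] → █  [on edge]
    (4,6)@(9, 13): e=[0,4,32] → ·  [on edge]
  covered (3 px):
    · · · · ·
    · · · · ·
    · · · · ·
    · · · · ·
    · █ · · ·
    · · █ · ·
    · · · █ ·

Answer: [[1,4],[2,5],[3,6]]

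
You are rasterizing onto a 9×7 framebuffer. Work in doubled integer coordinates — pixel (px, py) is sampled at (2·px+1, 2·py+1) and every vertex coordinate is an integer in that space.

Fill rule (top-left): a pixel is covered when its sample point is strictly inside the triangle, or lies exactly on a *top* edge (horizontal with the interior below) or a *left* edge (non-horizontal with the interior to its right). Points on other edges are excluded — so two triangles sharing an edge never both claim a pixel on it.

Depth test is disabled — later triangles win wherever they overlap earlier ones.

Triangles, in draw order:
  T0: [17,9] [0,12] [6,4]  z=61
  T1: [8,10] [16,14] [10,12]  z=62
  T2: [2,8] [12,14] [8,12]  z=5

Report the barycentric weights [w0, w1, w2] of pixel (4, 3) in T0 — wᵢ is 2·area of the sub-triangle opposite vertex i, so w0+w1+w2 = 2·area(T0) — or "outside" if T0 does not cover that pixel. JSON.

T0:
  2·area = 118
  edge (17, 9)→(0, 12): d=(-17,3) right/bottom  bias=-1
  edge (0, 12)→(6, 4): d=(6,-8) top-left  bias=+0
  edge (6, 4)→(17, 9): d=(11,5) right/bottom  bias=-1
    (3,2)@(7, 5): e=[98,14,6] → #
    (4,2)@(9, 5): e=[92,30,-4] → ·
    (2,3)@(5, 7): e=[70,10,38] → #
    (4,3)@(9, 7): e=[58,42,18] → #
    (5,3)@(11, 7): e=[52,58,8] → #
    (6,3)@(13, 7): e=[46,74,-2] → ·
    (1,4)@(3, 9): e=[42,6,70] → #
    (6,4)@(13, 9): e=[12,86,20] → #
    (7,4)@(15, 9): e=[6,102,10] → #
    (8,4)@(17, 9): e=[0,118,0] → ·  [on edge]
    (0,5)@(1, 11): e=[14,2,102] → #
    (3,5)@(7, 11): e=[-4,50,72] → ·
  covered (15 px):
    · · · · · · · · ·
    · · · · · · · · ·
    · · · # · · · · ·
    · · # # # # · · ·
    · # # # # # # # ·
    # # # · · · · · ·
    · · · · · · · · ·
T1:
  2·area = 8
  edge (8, 10)→(16, 14): d=(8,4) right/bottom  bias=-1
  edge (16, 14)→(10, 12): d=(-6,-2) top-left  bias=+0
  edge (10, 12)→(8, 10): d=(-2,-2) top-left  bias=+0
    (0,1)@(1, 3): e=[-28,36,0] → ·  [on edge]
    (1,2)@(3, 5): e=[-20,28,0] → ·  [on edge]
    (2,3)@(5, 7): e=[-12,20,0] → ·  [on edge]
    (0,4)@(1, 9): e=[20,0,-12] → ·  [on edge]
    (3,4)@(7, 9): e=[-4,12,0] → ·  [on edge]
    (3,5)@(7, 11): e=[12,0,-4] → ·  [on edge]
    (4,5)@(9, 11): e=[4,4,0] → #  [on edge]
    (5,5)@(11, 11): e=[-4,8,4] → ·
    (4,6)@(9, 13): e=[20,-8,-4] → ·
    (5,6)@(11, 13): e=[12,-4,0] → ·  [on edge]
    (6,6)@(13, 13): e=[4,0,4] → #  [on edge]
    (7,6)@(15, 13): e=[-4,4,8] → ·
  covered (2 px):
    · · · · · · · · ·
    · · · · · · · · ·
    · · · · · · · · ·
    · · · · · · · · ·
    · · · · · · · · ·
    · · · · # · · · ·
    · · · · · · # · ·
T2:
  2·area = 4
  edge (2, 8)→(12, 14): d=(10,6) right/bottom  bias=-1
  edge (12, 14)→(8, 12): d=(-4,-2) top-left  bias=+0
  edge (8, 12)→(2, 8): d=(-6,-4) top-left  bias=+0
    (3,5)@(7, 11): e=[0,2,2] → ·  [on edge]
  covered (0 px):
    · · · · · · · · ·
    · · · · · · · · ·
    · · · · · · · · ·
    · · · · · · · · ·
    · · · · · · · · ·
    · · · · · · · · ·
    · · · · · · · · ·

Result: [42,18,58]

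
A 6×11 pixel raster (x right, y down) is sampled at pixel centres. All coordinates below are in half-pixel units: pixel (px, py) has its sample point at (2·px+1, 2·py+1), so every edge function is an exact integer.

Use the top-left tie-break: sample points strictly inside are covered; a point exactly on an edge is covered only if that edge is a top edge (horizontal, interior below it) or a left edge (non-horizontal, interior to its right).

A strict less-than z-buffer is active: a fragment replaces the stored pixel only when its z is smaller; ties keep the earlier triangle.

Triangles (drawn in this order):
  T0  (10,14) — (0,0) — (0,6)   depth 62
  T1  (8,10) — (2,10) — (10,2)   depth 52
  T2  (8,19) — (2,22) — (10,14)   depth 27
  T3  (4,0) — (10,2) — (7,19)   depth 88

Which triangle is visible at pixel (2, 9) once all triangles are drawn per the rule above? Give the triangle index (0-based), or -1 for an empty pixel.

T0:
  2·area = 60  (B↔C swapped to make it positive)
  edge (10, 14)→(0, 6): d=(-10,-8) top-left  bias=+0
  edge (0, 6)→(0, 0): d=(0,-6) top-left  bias=+0
  edge (0, 0)→(10, 14): d=(10,14) right/bottom  bias=-1
    (0,1)@(1, 3): e=[38,6,16] → █
    (1,1)@(3, 3): e=[54,18,-12] → ·
    (0,2)@(1, 5): e=[18,6,36] → █
    (1,2)@(3, 5): e=[34,18,8] → █
    (2,2)@(5, 5): e=[50,30,-20] → ·
    (0,3)@(1, 7): e=[-2,6,56] → ·
    (1,3)@(3, 7): e=[14,18,28] → █
    (2,3)@(5, 7): e=[30,30,0] → ·  [on edge]
    (1,4)@(3, 9): e=[-6,18,48] → ·
    (2,4)@(5, 9): e=[10,30,20] → █
    (3,4)@(7, 9): e=[26,42,-8] → ·
    (2,5)@(5, 11): e=[-10,30,40] → ·
  covered (7 px):
    · · · · · ·
    █ · · · · ·
    █ █ · · · ·
    · █ · · · ·
    · · █ · · ·
    · · · █ · ·
    · · · · █ ·
    · · · · · ·
    · · · · · ·
    · · · · · ·
    · · · · · ·
T1:
  2·area = 48
  edge (8, 10)→(2, 10): d=(-6,0) right/bottom  bias=-1
  edge (2, 10)→(10, 2): d=(8,-8) top-left  bias=+0
  edge (10, 2)→(8, 10): d=(-2,8) right/bottom  bias=-1
    (5,0)@(11, 1): e=[54,0,-6] → ·  [on edge]
    (4,1)@(9, 3): e=[42,0,6] → █  [on edge]
    (5,1)@(11, 3): e=[42,16,-10] → ·
    (3,2)@(7, 5): e=[30,0,18] → █  [on edge]
    (5,2)@(11, 5): e=[30,32,-14] → ·
    (2,3)@(5, 7): e=[18,0,30] → █  [on edge]
    (4,3)@(9, 7): e=[18,32,-2] → ·
    (1,4)@(3, 9): e=[6,0,42] → █  [on edge]
    (4,4)@(9, 9): e=[6,48,-6] → ·
    (0,5)@(1, 11): e=[-6,0,54] → ·  [on edge]
    (1,5)@(3, 11): e=[-6,16,38] → ·
    (2,5)@(5, 11): e=[-6,32,22] → ·
  covered (8 px):
    · · · · · ·
    · · · · █ ·
    · · · █ █ ·
    · · █ █ · ·
    · █ █ █ · ·
    · · · · · ·
    · · · · · ·
    · · · · · ·
    · · · · · ·
    · · · · · ·
    · · · · · ·
T2:
  2·area = 24
  edge (8, 19)→(2, 22): d=(-6,3) right/bottom  bias=-1
  edge (2, 22)→(10, 14): d=(8,-8) top-left  bias=+0
  edge (10, 14)→(8, 19): d=(-2,5) right/bottom  bias=-1
    (5,6)@(11, 13): e=[27,0,-3] → ·  [on edge]
    (4,7)@(9, 15): e=[21,0,3] → █  [on edge]
    (5,7)@(11, 15): e=[15,16,-7] → ·
    (3,8)@(7, 17): e=[15,0,9] → █  [on edge]
    (4,8)@(9, 17): e=[9,16,-1] → ·
    (2,9)@(5, 19): e=[9,0,15] → █  [on edge]
    (4,9)@(9, 19): e=[-3,32,-5] → ·
    (1,10)@(3, 21): e=[3,0,21] → █  [on edge]
    (2,10)@(5, 21): e=[-3,16,11] → ·
    (3,10)@(7, 21): e=[-9,32,1] → ·
  covered (5 px):
    · · · · · ·
    · · · · · ·
    · · · · · ·
    · · · · · ·
    · · · · · ·
    · · · · · ·
    · · · · · ·
    · · · · █ ·
    · · · █ · ·
    · · █ █ · ·
    · █ · · · ·
T3:
  2·area = 108
  edge (4, 0)→(10, 2): d=(6,2) right/bottom  bias=-1
  edge (10, 2)→(7, 19): d=(-3,17) right/bottom  bias=-1
  edge (7, 19)→(4, 0): d=(-3,-19) top-left  bias=+0
    (2,0)@(5, 1): e=[4,88,16] → █
    (3,0)@(7, 1): e=[0,54,54] → ·  [on edge]
    (2,1)@(5, 3): e=[16,82,10] → █
    (3,1)@(7, 3): e=[12,48,48] → █
    (4,1)@(9, 3): e=[8,14,86] → █
    (5,1)@(11, 3): e=[4,-20,124] → ·
    (2,2)@(5, 5): e=[28,76,4] → █
    (5,2)@(11, 5): e=[16,-26,118] → ·
    (2,3)@(5, 7): e=[40,70,-2] → ·
    (3,3)@(7, 7): e=[36,36,36] → █
    (5,3)@(11, 7): e=[28,-32,112] → ·
    (3,4)@(7, 9): e=[48,30,30] → █
    (3,9)@(7, 19): e=[108,0,0] → ·  [on edge]
  covered (14 px):
    · · █ · · ·
    · · █ █ █ ·
    · · █ █ █ ·
    · · · █ █ ·
    · · · █ · ·
    · · · █ · ·
    · · · █ · ·
    · · · █ · ·
    · · · █ · ·
    · · · · · ·
    · · · · · ·

Z-buffer (winner per pixel, '.' = empty):
  . . 3 . . .
  0 . 3 3 1 .
  0 0 3 1 1 .
  . 0 1 1 3 .
  . 1 1 1 . .
  . . . 0 . .
  . . . 3 0 .
  . . . 3 2 .
  . . . 2 . .
  . . 2 2 . .
  . 2 . . . .

Answer: 2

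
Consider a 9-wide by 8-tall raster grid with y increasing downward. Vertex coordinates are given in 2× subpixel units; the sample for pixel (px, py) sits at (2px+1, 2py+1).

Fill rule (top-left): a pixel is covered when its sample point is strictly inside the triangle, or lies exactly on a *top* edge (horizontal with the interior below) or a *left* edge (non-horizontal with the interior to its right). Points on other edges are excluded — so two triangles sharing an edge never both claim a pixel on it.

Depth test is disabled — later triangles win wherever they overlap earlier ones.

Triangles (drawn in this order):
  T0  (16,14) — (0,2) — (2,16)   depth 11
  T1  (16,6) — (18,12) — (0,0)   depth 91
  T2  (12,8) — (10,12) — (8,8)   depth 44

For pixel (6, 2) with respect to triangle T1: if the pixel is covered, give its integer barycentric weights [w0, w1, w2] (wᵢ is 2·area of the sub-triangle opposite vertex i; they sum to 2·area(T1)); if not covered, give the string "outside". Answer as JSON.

T0:
  2·area = 200  (B↔C swapped to make it positive)
  edge (16, 14)→(2, 16): d=(-14,2) right/bottom  bias=-1
  edge (2, 16)→(0, 2): d=(-2,-14) top-left  bias=+0
  edge (0, 2)→(16, 14): d=(16,12) right/bottom  bias=-1
    (0,1)@(1, 3): e=[184,12,4] → X
    (1,1)@(3, 3): e=[180,40,-20] → .
    (0,2)@(1, 5): e=[156,8,36] → X
    (1,2)@(3, 5): e=[152,36,12] → X
    (2,2)@(5, 5): e=[148,64,-12] → .
    (0,3)@(1, 7): e=[128,4,68] → X
    (2,3)@(5, 7): e=[120,60,20] → X
    (3,3)@(7, 7): e=[116,88,-4] → .
    (0,4)@(1, 9): e=[100,0,100] → X  [on edge]
    (3,4)@(7, 9): e=[88,84,28] → X
    (4,4)@(9, 9): e=[84,112,4] → X
    (5,4)@(11, 9): e=[80,140,-20] → .
    (4,7)@(9, 15): e=[0,100,100] → .  [on edge]
  covered (25 px):
    . . . . . . . . .
    X . . . . . . . .
    X X . . . . . . .
    X X X . . . . . .
    X X X X X . . . .
    . X X X X X . . .
    . X X X X X X . .
    . X X X . . . . .
T1:
  2·area = 84
  edge (16, 6)→(18, 12): d=(2,6) right/bottom  bias=-1
  edge (18, 12)→(0, 0): d=(-18,-12) top-left  bias=+0
  edge (0, 0)→(16, 6): d=(16,6) right/bottom  bias=-1
    (2,1)@(5, 3): e=[60,6,18] → X
    (3,1)@(7, 3): e=[48,30,6] → X
    (4,1)@(9, 3): e=[36,54,-6] → .
    (7,1)@(15, 3): e=[0,126,-42] → .  [on edge]
    (2,2)@(5, 5): e=[64,-30,50] → .
    (3,2)@(7, 5): e=[52,-6,38] → .
    (4,2)@(9, 5): e=[40,18,26] → X
    (5,2)@(11, 5): e=[28,42,14] → X
    (6,2)@(13, 5): e=[16,66,2] → X
    (7,2)@(15, 5): e=[4,90,-10] → .
    (4,3)@(9, 7): e=[44,-18,58] → .
    (5,3)@(11, 7): e=[32,6,46] → X
    (8,4)@(17, 9): e=[0,42,42] → .  [on edge]
  covered (10 px):
    . . . . . . . . .
    . . X X . . . . .
    . . . . X X X . .
    . . . . . X X X .
    . . . . . . . X .
    . . . . . . . . X
    . . . . . . . . .
    . . . . . . . . .
T2:
  2·area = 16
  edge (12, 8)→(10, 12): d=(-2,4) right/bottom  bias=-1
  edge (10, 12)→(8, 8): d=(-2,-4) top-left  bias=+0
  edge (8, 8)→(12, 8): d=(4,0) top-left  bias=+0
    (4,4)@(9, 9): e=[10,2,4] → X
    (5,4)@(11, 9): e=[2,10,4] → X
    (6,4)@(13, 9): e=[-6,18,4] → .
    (4,5)@(9, 11): e=[6,-2,12] → .
    (5,5)@(11, 11): e=[-2,6,12] → .
  covered (2 px):
    . . . . . . . . .
    . . . . . . . . .
    . . . . . . . . .
    . . . . . . . . .
    . . . . X X . . .
    . . . . . . . . .
    . . . . . . . . .
    . . . . . . . . .

Final: [66,2,16]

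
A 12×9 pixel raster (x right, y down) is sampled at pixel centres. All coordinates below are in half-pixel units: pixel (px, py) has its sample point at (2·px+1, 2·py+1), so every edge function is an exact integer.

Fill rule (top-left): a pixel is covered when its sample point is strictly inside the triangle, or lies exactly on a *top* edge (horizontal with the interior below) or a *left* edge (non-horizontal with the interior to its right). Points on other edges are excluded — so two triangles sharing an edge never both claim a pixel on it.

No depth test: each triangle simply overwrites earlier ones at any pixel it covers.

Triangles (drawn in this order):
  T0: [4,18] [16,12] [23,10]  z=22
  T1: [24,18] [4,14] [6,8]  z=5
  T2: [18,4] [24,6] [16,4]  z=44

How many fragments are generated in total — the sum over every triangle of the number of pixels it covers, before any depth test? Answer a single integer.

T0:
  2·area = 18
  edge (4, 18)→(16, 12): d=(12,-6) top-left  bias=+0
  edge (16, 12)→(23, 10): d=(7,-2) top-left  bias=+0
  edge (23, 10)→(4, 18): d=(-19,8) right/bottom  bias=-1
    (7,6)@(15, 13): e=[6,5,7] → X
    (8,6)@(17, 13): e=[18,9,-9] → .
    (5,7)@(11, 15): e=[6,11,1] → X
    (6,7)@(13, 15): e=[18,15,-15] → .
    (7,7)@(15, 15): e=[30,19,-31] → .
    (5,8)@(11, 17): e=[30,25,-37] → .
  covered (2 px):
    . . . . . . . . . . . .
    . . . . . . . . . . . .
    . . . . . . . . . . . .
    . . . . . . . . . . . .
    . . . . . . . . . . . .
    . . . . . . . . . . . .
    . . . . . . . X . . . .
    . . . . . X . . . . . .
    . . . . . . . . . . . .
T1:
  2·area = 128
  edge (24, 18)→(4, 14): d=(-20,-4) top-left  bias=+0
  edge (4, 14)→(6, 8): d=(2,-6) top-left  bias=+0
  edge (6, 8)→(24, 18): d=(18,10) right/bottom  bias=-1
    (3,2)@(7, 5): e=[192,0,-64] → .  [on edge]
    (3,4)@(7, 9): e=[112,8,8] → X
    (4,4)@(9, 9): e=[120,20,-12] → .
    (2,5)@(5, 11): e=[64,0,64] → X  [on edge]
    (4,5)@(9, 11): e=[80,24,24] → X
    (5,5)@(11, 11): e=[88,36,4] → X
    (6,5)@(13, 11): e=[96,48,-16] → .
    (2,6)@(5, 13): e=[24,4,100] → X
    (6,6)@(13, 13): e=[56,52,20] → X
    (7,6)@(15, 13): e=[64,64,0] → .  [on edge]
    (2,7)@(5, 15): e=[-16,8,136] → .
    (3,7)@(7, 15): e=[-8,20,116] → .
    (4,7)@(9, 15): e=[0,32,96] → X  [on edge]
    (1,8)@(3, 17): e=[-64,0,192] → .  [on edge]
    (9,8)@(19, 17): e=[0,96,32] → X  [on edge]
  covered (17 px):
    . . . . . . . . . . . .
    . . . . . . . . . . . .
    . . . . . . . . . . . .
    . . . . . . . . . . . .
    . . . X . . . . . . . .
    . . X X X X . . . . . .
    . . X X X X X . . . . .
    . . . . X X X X X . . .
    . . . . . . . . . X X .
T2:
  2·area = 4
  edge (18, 4)→(24, 6): d=(6,2) right/bottom  bias=-1
  edge (24, 6)→(16, 4): d=(-8,-2) top-left  bias=+0
  edge (16, 4)→(18, 4): d=(2,0) top-left  bias=+0
    (4,0)@(9, 1): e=[0,10,-6] → .  [on edge]
    (7,1)@(15, 3): e=[0,6,-2] → .  [on edge]
    (10,2)@(21, 5): e=[0,2,2] → .  [on edge]
  covered (0 px):
    . . . . . . . . . . . .
    . . . . . . . . . . . .
    . . . . . . . . . . . .
    . . . . . . . . . . . .
    . . . . . . . . . . . .
    . . . . . . . . . . . .
    . . . . . . . . . . . .
    . . . . . . . . . . . .
    . . . . . . . . . . . .

Answer: 19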